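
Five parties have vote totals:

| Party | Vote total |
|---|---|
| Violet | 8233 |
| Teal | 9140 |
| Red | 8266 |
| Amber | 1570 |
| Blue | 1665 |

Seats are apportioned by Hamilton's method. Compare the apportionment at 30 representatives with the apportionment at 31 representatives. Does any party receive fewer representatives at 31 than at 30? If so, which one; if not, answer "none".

Amber

At 30 seats: Violet 8, Teal 9, Red 9, Amber 2, Blue 2.
At 31 seats: Violet 9, Teal 10, Red 9, Amber 1, Blue 2.
Amber drops from 2 to 1.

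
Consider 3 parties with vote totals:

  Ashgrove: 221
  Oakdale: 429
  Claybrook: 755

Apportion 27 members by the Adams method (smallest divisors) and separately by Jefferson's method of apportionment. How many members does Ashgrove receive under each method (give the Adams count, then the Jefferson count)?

5 and 4

Adams: Ashgrove 5, Oakdale 8, Claybrook 14.
Jefferson: Ashgrove 4, Oakdale 8, Claybrook 15.
Ashgrove gets 5 under Adams and 4 under Jefferson.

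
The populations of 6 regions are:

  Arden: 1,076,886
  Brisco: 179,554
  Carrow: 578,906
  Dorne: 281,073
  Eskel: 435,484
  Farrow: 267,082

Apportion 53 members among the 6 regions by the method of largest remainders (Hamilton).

Standard divisor: 2818985 ÷ 53 ≈ 53188.396.
Standard quotas: Arden 20.2466, Brisco 3.3758, Carrow 10.8841, Dorne 5.2845, Eskel 8.1876, Farrow 5.0214.
Lower quotas: Arden 20, Brisco 3, Carrow 10, Dorne 5, Eskel 8, Farrow 5 (sum 51, leaving 2 seats).
Remainders in descending order: Carrow 0.8841, Brisco 0.3758, Dorne 0.2845, Arden 0.2466, Eskel 0.1876, Farrow 0.0214.
Largest remainders: Carrow, Brisco receive the extra seats.

Arden 20, Brisco 4, Carrow 11, Dorne 5, Eskel 8, Farrow 5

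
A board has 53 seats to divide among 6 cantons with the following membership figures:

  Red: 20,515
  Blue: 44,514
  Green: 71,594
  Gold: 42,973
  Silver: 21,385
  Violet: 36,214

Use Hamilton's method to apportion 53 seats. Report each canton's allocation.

Red 4, Blue 10, Green 16, Gold 10, Silver 5, Violet 8

Standard divisor: 237195 ÷ 53 ≈ 4475.377.
Standard quotas: Red 4.5840, Blue 9.9464, Green 15.9973, Gold 9.6021, Silver 4.7784, Violet 8.0918.
Lower quotas: Red 4, Blue 9, Green 15, Gold 9, Silver 4, Violet 8 (sum 49, leaving 4 seats).
Remainders in descending order: Green 0.9973, Blue 0.9464, Silver 0.7784, Gold 0.6021, Red 0.5840, Violet 0.0918.
The surplus seats go to Green, Blue, Silver, Gold.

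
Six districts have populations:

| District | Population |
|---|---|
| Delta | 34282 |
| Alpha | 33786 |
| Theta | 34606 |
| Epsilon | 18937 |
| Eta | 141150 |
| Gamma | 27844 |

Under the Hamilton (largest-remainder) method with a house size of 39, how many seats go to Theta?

5

Standard divisor: 290605 ÷ 39 ≈ 7451.41.
Standard quotas: Delta 4.6007, Alpha 4.5342, Theta 4.6442, Epsilon 2.5414, Eta 18.9427, Gamma 3.7367.
Lower quotas: Delta 4, Alpha 4, Theta 4, Epsilon 2, Eta 18, Gamma 3 (sum 35, leaving 4 seats).
Remainders in descending order: Eta 0.9427, Gamma 0.7367, Theta 0.6442, Delta 0.6007, Epsilon 0.5414, Alpha 0.5342.
Largest remainders: Eta, Gamma, Theta, Delta receive the extra seats.
Theta receives 5.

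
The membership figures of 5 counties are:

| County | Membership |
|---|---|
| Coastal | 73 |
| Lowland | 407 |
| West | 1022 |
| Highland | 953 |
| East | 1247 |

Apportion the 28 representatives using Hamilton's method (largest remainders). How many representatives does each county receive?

Coastal: 1, Lowland: 3, West: 8, Highland: 7, East: 9

Standard divisor: 3702 ÷ 28 ≈ 132.214.
Standard quotas: Coastal 0.552, Lowland 3.078, West 7.730, Highland 7.208, East 9.432.
Lower quotas: Coastal 0, Lowland 3, West 7, Highland 7, East 9 (sum 26, leaving 2 seats).
Remainders in descending order: West 0.730, Coastal 0.552, East 0.432, Highland 0.208, Lowland 0.078.
The surplus seats go to West, Coastal.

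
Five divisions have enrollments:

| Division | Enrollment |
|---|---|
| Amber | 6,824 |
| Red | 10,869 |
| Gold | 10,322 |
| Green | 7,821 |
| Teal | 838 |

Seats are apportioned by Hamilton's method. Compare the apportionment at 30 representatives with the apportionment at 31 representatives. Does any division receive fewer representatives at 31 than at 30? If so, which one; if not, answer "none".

none

At 30 seats: Amber 6, Red 9, Gold 8, Green 6, Teal 1.
At 31 seats: Amber 6, Red 9, Gold 9, Green 6, Teal 1.
No division's allocation decreased.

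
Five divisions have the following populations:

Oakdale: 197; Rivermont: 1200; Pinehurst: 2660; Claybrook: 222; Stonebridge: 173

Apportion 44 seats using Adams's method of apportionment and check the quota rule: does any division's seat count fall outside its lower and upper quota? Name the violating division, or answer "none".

Standard quotas: Oakdale 1.947, Rivermont 11.860, Pinehurst 26.289, Claybrook 2.194, Stonebridge 1.710.
Adams allocation: Oakdale 2, Rivermont 12, Pinehurst 25, Claybrook 3, Stonebridge 2.
Pinehurst has quota 26.289 (lower 26, upper 27) but receives 25 — outside the quota interval.

Pinehurst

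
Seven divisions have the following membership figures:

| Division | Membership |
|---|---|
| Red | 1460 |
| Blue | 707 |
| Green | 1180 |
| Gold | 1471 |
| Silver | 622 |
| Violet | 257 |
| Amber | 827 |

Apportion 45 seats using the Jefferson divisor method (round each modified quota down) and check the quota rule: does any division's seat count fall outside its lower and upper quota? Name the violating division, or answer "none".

none

Standard quotas: Red 10.071, Blue 4.877, Green 8.139, Gold 10.146, Silver 4.290, Violet 1.773, Amber 5.704.
Jefferson allocation: Red 10, Blue 5, Green 8, Gold 11, Silver 4, Violet 1, Amber 6.
Every allocation lies between the lower and upper quota.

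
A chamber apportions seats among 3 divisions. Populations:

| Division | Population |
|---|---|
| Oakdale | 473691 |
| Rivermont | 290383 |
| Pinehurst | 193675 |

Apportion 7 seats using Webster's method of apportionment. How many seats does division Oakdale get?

Standard divisor 957749/7 ≈ 136821.286; standard quotas: Oakdale 3.462, Rivermont 2.122, Pinehurst 1.416.
Rounding to the nearest integer gives 3, 2, 1 = 6 seats, so the divisor must be adjusted.
With modified divisor 132200: modified quotas Oakdale 3.583, Rivermont 2.197, Pinehurst 1.465.
Rounding to the nearest integer: Oakdale 4, Rivermont 2, Pinehurst 1 (total 7).
Oakdale receives 4.

4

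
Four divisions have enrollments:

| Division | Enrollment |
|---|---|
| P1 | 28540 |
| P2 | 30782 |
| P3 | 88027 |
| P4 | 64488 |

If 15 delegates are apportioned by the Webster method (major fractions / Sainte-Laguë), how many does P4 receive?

5

Standard divisor 211837/15 ≈ 14122.467; standard quotas: P1 2.021, P2 2.180, P3 6.233, P4 4.566.
Rounding to the nearest integer gives P1 2, P2 2, P3 6, P4 5 — total 15, matching the house size, so no adjustment is needed.
P4 receives 5.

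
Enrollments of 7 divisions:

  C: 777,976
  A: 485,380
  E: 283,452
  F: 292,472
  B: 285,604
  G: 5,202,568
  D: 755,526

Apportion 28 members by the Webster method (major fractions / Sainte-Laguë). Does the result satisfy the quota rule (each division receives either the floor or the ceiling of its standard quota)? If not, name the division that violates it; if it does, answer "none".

G

Standard quotas: C 2.695, A 1.681, E 0.982, F 1.013, B 0.989, G 18.022, D 2.617.
Webster allocation: C 3, A 2, E 1, F 1, B 1, G 17, D 3.
G has quota 18.022 (lower 18, upper 19) but receives 17 — outside the quota interval.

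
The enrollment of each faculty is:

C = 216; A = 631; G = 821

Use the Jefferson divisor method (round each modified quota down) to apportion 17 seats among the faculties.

C 2, A 6, G 9

Standard divisor 1668/17 ≈ 98.118; standard quotas: C 2.201, A 6.431, G 8.368.
Rounding down gives 2, 6, 8 = 16 seats, so the divisor must be adjusted.
With modified divisor 91: modified quotas C 2.374, A 6.934, G 9.022.
Rounding down: C 2, A 6, G 9 (total 17).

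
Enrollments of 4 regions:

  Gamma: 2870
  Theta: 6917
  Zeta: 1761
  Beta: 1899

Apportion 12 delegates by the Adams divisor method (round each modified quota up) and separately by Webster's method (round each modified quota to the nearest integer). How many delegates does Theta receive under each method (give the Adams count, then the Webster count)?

5 and 6

Adams: Gamma 3, Theta 5, Zeta 2, Beta 2.
Webster: Gamma 2, Theta 6, Zeta 2, Beta 2.
Theta gets 5 under Adams and 6 under Webster.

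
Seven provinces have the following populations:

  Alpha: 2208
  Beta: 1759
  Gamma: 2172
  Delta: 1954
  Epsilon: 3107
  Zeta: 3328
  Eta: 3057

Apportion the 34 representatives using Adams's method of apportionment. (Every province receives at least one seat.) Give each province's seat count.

Alpha 4, Beta 4, Gamma 4, Delta 4, Epsilon 6, Zeta 6, Eta 6

Standard divisor 17585/34 ≈ 517.206; standard quotas: Alpha 4.269, Beta 3.401, Gamma 4.199, Delta 3.778, Epsilon 6.007, Zeta 6.435, Eta 5.911.
Rounding up gives 5, 4, 5, 4, 7, 7, 6 = 38 seats, so the divisor must be adjusted.
With modified divisor 570: modified quotas Alpha 3.874, Beta 3.086, Gamma 3.811, Delta 3.428, Epsilon 5.451, Zeta 5.839, Eta 5.363.
Rounding up: Alpha 4, Beta 4, Gamma 4, Delta 4, Epsilon 6, Zeta 6, Eta 6 (total 34).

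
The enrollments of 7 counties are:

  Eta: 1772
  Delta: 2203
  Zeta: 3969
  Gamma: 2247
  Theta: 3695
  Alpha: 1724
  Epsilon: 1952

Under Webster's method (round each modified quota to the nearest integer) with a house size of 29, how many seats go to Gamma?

4

Standard divisor 17562/29 ≈ 605.586; standard quotas: Eta 2.926, Delta 3.638, Zeta 6.554, Gamma 3.710, Theta 6.102, Alpha 2.847, Epsilon 3.223.
Rounding to the nearest integer gives 3, 4, 7, 4, 6, 3, 3 = 30 seats, so the divisor must be adjusted.
With modified divisor 620: modified quotas Eta 2.858, Delta 3.553, Zeta 6.402, Gamma 3.624, Theta 5.960, Alpha 2.781, Epsilon 3.148.
Rounding to the nearest integer: Eta 3, Delta 4, Zeta 6, Gamma 4, Theta 6, Alpha 3, Epsilon 3 (total 29).
Gamma receives 4.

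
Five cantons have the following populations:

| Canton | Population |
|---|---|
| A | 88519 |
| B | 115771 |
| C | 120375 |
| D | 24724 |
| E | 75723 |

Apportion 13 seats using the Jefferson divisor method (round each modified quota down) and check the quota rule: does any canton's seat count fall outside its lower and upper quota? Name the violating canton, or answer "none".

none

Standard quotas: A 2.707, B 3.540, C 3.681, D 0.756, E 2.316.
Jefferson allocation: A 3, B 4, C 4, D 0, E 2.
Every allocation lies between the lower and upper quota.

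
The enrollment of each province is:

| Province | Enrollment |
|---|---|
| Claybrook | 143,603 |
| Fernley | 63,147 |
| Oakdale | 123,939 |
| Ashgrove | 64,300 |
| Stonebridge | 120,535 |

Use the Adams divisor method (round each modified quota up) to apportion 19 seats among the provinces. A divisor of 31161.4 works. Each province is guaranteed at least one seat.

Claybrook: 5, Fernley: 3, Oakdale: 4, Ashgrove: 3, Stonebridge: 4

With modified divisor 31161.4: modified quotas Claybrook 4.608, Fernley 2.026, Oakdale 3.977, Ashgrove 2.063, Stonebridge 3.868.
Rounding up: Claybrook 5, Fernley 3, Oakdale 4, Ashgrove 3, Stonebridge 4 (total 19).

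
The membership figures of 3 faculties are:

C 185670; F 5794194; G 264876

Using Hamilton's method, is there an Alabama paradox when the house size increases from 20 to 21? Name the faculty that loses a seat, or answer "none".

none

At 20 seats: C 1, F 18, G 1.
At 21 seats: C 1, F 19, G 1.
No faculty's allocation decreased.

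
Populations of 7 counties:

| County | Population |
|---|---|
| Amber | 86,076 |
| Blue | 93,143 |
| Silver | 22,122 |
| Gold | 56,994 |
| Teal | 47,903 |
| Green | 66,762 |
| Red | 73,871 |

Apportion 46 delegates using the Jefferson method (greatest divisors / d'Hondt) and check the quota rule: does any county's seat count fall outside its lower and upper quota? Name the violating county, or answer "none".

Standard quotas: Amber 8.860, Blue 9.588, Silver 2.277, Gold 5.867, Teal 4.931, Green 6.872, Red 7.604.
Jefferson allocation: Amber 9, Blue 10, Silver 2, Gold 6, Teal 5, Green 7, Red 7.
Every allocation lies between the lower and upper quota.

none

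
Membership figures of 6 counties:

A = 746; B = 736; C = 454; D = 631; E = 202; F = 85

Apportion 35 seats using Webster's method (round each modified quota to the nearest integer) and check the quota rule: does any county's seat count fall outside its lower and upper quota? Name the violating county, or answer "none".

Standard quotas: A 9.149, B 9.026, C 5.568, D 7.738, E 2.477, F 1.042.
Webster allocation: A 9, B 9, C 6, D 8, E 2, F 1.
Every allocation lies between the lower and upper quota.

none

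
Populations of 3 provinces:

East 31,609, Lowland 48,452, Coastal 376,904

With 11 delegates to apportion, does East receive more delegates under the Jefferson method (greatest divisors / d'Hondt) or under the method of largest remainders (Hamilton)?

Jefferson: East 0, Lowland 1, Coastal 10.
Hamilton: East 1, Lowland 1, Coastal 9.
East gets 0 under Jefferson and 1 under Hamilton.

Hamilton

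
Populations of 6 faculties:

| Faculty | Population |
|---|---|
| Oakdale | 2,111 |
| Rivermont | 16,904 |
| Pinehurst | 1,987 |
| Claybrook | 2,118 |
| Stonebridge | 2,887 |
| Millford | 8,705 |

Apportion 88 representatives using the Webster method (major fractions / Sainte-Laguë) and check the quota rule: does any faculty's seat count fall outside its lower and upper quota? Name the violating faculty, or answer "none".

Rivermont

Standard quotas: Oakdale 5.352, Rivermont 42.854, Pinehurst 5.037, Claybrook 5.369, Stonebridge 7.319, Millford 22.068.
Webster allocation: Oakdale 5, Rivermont 44, Pinehurst 5, Claybrook 5, Stonebridge 7, Millford 22.
Rivermont has quota 42.854 (lower 42, upper 43) but receives 44 — outside the quota interval.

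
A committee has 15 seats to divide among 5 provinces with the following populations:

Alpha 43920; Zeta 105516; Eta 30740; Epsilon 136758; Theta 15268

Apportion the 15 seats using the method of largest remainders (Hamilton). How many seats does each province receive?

The standard divisor is 332202/15 ≈ 22146.8.
Standard quotas: Alpha 1.9831, Zeta 4.7644, Eta 1.3880, Epsilon 6.1751, Theta 0.6894.
Lower quotas: Alpha 1, Zeta 4, Eta 1, Epsilon 6, Theta 0 (sum 12, leaving 3 seats).
Remainders in descending order: Alpha 0.9831, Zeta 0.7644, Theta 0.6894, Eta 0.3880, Epsilon 0.1751.
The surplus seats go to Alpha, Zeta, Theta.

Alpha 2, Zeta 5, Eta 1, Epsilon 6, Theta 1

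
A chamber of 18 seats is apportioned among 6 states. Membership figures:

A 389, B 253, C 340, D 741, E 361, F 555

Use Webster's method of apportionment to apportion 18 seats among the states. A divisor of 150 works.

A 3, B 2, C 2, D 5, E 2, F 4

With modified divisor 150: modified quotas A 2.593, B 1.687, C 2.267, D 4.940, E 2.407, F 3.700.
Rounding to the nearest integer: A 3, B 2, C 2, D 5, E 2, F 4 (total 18).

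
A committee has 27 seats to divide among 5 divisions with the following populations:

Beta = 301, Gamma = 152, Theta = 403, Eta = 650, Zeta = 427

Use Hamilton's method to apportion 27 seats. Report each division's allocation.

Total 1933; standard divisor 1933/27 ≈ 71.593.
Standard quotas: Beta 4.204, Gamma 2.123, Theta 5.629, Eta 9.079, Zeta 5.964.
Lower quotas: Beta 4, Gamma 2, Theta 5, Eta 9, Zeta 5 (sum 25, leaving 2 seats).
Remainders in descending order: Zeta 0.964, Theta 0.629, Beta 0.204, Gamma 0.123, Eta 0.079.
The surplus seats go to Zeta, Theta.

Beta 4, Gamma 2, Theta 6, Eta 9, Zeta 6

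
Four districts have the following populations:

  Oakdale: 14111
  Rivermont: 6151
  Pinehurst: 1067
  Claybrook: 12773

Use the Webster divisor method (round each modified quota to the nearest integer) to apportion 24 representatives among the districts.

Standard divisor 34102/24 ≈ 1420.917; standard quotas: Oakdale 9.931, Rivermont 4.329, Pinehurst 0.751, Claybrook 8.989.
Rounding to the nearest integer gives Oakdale 10, Rivermont 4, Pinehurst 1, Claybrook 9 — total 24, matching the house size, so no adjustment is needed.

Oakdale 10, Rivermont 4, Pinehurst 1, Claybrook 9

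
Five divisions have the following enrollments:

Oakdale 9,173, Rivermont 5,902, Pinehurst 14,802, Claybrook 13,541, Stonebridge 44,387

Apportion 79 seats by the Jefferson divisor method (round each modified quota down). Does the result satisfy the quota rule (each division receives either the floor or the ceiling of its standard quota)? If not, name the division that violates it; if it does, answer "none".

Standard quotas: Oakdale 8.253, Rivermont 5.310, Pinehurst 13.318, Claybrook 12.183, Stonebridge 39.936.
Jefferson allocation: Oakdale 8, Rivermont 5, Pinehurst 13, Claybrook 12, Stonebridge 41.
Stonebridge has quota 39.936 (lower 39, upper 40) but receives 41 — outside the quota interval.

Stonebridge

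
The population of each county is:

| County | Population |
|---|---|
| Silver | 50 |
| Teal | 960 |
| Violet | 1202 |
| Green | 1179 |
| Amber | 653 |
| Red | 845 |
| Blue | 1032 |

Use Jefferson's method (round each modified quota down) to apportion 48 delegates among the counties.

Silver=0, Teal=8, Violet=10, Green=10, Amber=5, Red=7, Blue=8

Standard divisor 5921/48 ≈ 123.354; standard quotas: Silver 0.405, Teal 7.782, Violet 9.744, Green 9.558, Amber 5.294, Red 6.850, Blue 8.366.
Rounding down gives 0, 7, 9, 9, 5, 6, 8 = 44 seats, so the divisor must be adjusted.
With modified divisor 116: modified quotas Silver 0.431, Teal 8.276, Violet 10.362, Green 10.164, Amber 5.629, Red 7.284, Blue 8.897.
Rounding down: Silver 0, Teal 8, Violet 10, Green 10, Amber 5, Red 7, Blue 8 (total 48).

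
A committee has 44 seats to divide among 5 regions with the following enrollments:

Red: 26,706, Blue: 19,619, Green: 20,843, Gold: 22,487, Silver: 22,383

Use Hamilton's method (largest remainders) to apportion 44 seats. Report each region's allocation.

Red: 10; Blue: 8; Green: 8; Gold: 9; Silver: 9

Total 112038; standard divisor 112038/44 ≈ 2546.318.
Standard quotas: Red 10.4881, Blue 7.7049, Green 8.1855, Gold 8.8312, Silver 8.7903.
Lower quotas: Red 10, Blue 7, Green 8, Gold 8, Silver 8 (sum 41, leaving 3 seats).
Remainders in descending order: Gold 0.8312, Silver 0.7903, Blue 0.7049, Red 0.4881, Green 0.1855.
Largest remainders: Gold, Silver, Blue receive the extra seats.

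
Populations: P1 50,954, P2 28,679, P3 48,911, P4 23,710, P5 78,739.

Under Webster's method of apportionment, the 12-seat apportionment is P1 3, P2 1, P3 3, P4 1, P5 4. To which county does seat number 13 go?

Priority for the next seat is population ÷ (current seats + 0.5).
Priorities: P1 14558.286, P2 19119.333, P3 13974.571, P4 15806.667, P5 17497.556.
Highest priority: P2.

P2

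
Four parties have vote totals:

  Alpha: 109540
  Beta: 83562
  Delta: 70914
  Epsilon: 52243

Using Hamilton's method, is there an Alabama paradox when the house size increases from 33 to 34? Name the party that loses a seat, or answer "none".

Epsilon

At 33 seats: Alpha 11, Beta 9, Delta 7, Epsilon 6.
At 34 seats: Alpha 12, Beta 9, Delta 8, Epsilon 5.
Epsilon drops from 6 to 5.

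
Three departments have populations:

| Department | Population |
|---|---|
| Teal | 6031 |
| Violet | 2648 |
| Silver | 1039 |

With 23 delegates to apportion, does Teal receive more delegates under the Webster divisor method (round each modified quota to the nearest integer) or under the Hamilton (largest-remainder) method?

Webster: Teal 15, Violet 6, Silver 2.
Hamilton: Teal 14, Violet 6, Silver 3.
Teal gets 15 under Webster and 14 under Hamilton.

Webster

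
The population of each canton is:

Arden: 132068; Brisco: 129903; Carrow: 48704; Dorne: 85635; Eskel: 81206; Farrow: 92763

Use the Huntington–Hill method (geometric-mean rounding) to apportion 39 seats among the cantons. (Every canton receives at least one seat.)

With divisor 14570: modified quotas Arden 9.064, Brisco 8.916, Carrow 3.343, Dorne 5.877, Eskel 5.574, Farrow 6.367.
Geometric-mean thresholds: Arden √(9·10)=9.487, Brisco √(8·9)=8.485, Carrow √(3·4)=3.464, Dorne √(5·6)=5.477, Eskel √(5·6)=5.477, Farrow √(6·7)=6.481.
Each quota rounded against its threshold gives Arden 9, Brisco 9, Carrow 3, Dorne 6, Eskel 6, Farrow 6 (total 39).

Arden=9, Brisco=9, Carrow=3, Dorne=6, Eskel=6, Farrow=6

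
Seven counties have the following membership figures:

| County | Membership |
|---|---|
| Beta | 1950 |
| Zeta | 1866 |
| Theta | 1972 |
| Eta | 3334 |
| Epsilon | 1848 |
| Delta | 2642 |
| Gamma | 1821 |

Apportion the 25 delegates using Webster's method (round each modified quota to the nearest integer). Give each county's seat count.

Standard divisor 15433/25 ≈ 617.32; standard quotas: Beta 3.159, Zeta 3.023, Theta 3.194, Eta 5.401, Epsilon 2.994, Delta 4.280, Gamma 2.950.
Rounding to the nearest integer gives 3, 3, 3, 5, 3, 4, 3 = 24 seats, so the divisor must be adjusted.
With modified divisor 600: modified quotas Beta 3.250, Zeta 3.110, Theta 3.287, Eta 5.557, Epsilon 3.080, Delta 4.403, Gamma 3.035.
Rounding to the nearest integer: Beta 3, Zeta 3, Theta 3, Eta 6, Epsilon 3, Delta 4, Gamma 3 (total 25).

Beta=3, Zeta=3, Theta=3, Eta=6, Epsilon=3, Delta=4, Gamma=3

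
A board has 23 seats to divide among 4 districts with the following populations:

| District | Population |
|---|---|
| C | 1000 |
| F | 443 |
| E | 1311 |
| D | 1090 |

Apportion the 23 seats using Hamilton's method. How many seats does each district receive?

Standard divisor: 3844 ÷ 23 ≈ 167.13.
Standard quotas: C 5.983, F 2.651, E 7.844, D 6.522.
Lower quotas: C 5, F 2, E 7, D 6 (sum 20, leaving 3 seats).
Remainders in descending order: C 0.983, E 0.844, F 0.651, D 0.522.
The surplus seats go to C, E, F.

C 6, F 3, E 8, D 6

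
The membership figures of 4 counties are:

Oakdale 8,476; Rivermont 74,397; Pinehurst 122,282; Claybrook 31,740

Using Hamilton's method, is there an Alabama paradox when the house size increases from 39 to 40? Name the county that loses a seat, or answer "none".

At 39 seats: Oakdale 2, Rivermont 12, Pinehurst 20, Claybrook 5.
At 40 seats: Oakdale 1, Rivermont 13, Pinehurst 21, Claybrook 5.
Oakdale drops from 2 to 1.

Oakdale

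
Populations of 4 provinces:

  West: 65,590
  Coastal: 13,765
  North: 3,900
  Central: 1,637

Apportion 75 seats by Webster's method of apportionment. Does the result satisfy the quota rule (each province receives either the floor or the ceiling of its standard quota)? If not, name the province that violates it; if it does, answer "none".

Standard quotas: West 57.947, Coastal 12.161, North 3.446, Central 1.446.
Webster allocation: West 59, Coastal 12, North 3, Central 1.
West has quota 57.947 (lower 57, upper 58) but receives 59 — outside the quota interval.

West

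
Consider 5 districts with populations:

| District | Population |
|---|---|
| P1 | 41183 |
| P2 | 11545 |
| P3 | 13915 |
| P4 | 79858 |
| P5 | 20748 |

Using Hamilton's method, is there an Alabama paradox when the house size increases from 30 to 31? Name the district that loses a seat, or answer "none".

P3

At 30 seats: P1 7, P2 2, P3 3, P4 14, P5 4.
At 31 seats: P1 8, P2 2, P3 2, P4 15, P5 4.
P3 drops from 3 to 2.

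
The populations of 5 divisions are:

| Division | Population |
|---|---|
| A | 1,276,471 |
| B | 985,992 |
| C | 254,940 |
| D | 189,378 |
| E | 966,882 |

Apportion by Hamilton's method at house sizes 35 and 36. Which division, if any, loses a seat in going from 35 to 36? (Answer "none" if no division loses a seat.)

C

At 35 seats: A 12, B 9, C 3, D 2, E 9.
At 36 seats: A 13, B 10, C 2, D 2, E 9.
C drops from 3 to 2.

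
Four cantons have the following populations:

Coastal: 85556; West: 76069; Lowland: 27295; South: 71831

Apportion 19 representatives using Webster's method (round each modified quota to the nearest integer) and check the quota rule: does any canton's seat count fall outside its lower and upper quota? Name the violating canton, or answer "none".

Standard quotas: Coastal 6.234, West 5.543, Lowland 1.989, South 5.234.
Webster allocation: Coastal 6, West 6, Lowland 2, South 5.
Every allocation lies between the lower and upper quota.

none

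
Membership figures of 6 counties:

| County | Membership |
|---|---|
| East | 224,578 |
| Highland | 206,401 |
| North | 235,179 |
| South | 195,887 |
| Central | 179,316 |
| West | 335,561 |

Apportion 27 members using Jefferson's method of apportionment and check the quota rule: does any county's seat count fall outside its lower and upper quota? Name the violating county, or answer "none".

none

Standard quotas: East 4.404, Highland 4.047, North 4.612, South 3.841, Central 3.516, West 6.580.
Jefferson allocation: East 4, Highland 4, North 5, South 4, Central 3, West 7.
Every allocation lies between the lower and upper quota.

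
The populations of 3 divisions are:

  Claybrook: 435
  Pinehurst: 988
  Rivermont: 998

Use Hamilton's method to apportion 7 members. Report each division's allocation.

Claybrook=1, Pinehurst=3, Rivermont=3

The standard divisor is 2421/7 ≈ 345.857.
Standard quotas: Claybrook 1.258, Pinehurst 2.857, Rivermont 2.886.
Lower quotas: Claybrook 1, Pinehurst 2, Rivermont 2 (sum 5, leaving 2 seats).
Remainders in descending order: Rivermont 0.886, Pinehurst 0.857, Claybrook 0.258.
Largest remainders: Rivermont, Pinehurst receive the extra seats.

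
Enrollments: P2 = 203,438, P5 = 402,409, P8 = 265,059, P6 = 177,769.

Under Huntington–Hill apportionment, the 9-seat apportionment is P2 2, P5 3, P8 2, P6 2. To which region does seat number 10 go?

P5

Priority for the next seat is population ÷ (√(s·(s+1))).
Priorities: P2 83053.216, P5 116165.472, P8 108209.884, P6 72573.890.
Highest priority: P5.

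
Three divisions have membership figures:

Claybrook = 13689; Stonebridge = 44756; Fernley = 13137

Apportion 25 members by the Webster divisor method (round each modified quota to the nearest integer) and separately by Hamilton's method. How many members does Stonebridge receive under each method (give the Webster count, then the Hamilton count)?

15 and 16

Webster: Claybrook 5, Stonebridge 15, Fernley 5.
Hamilton: Claybrook 5, Stonebridge 16, Fernley 4.
Stonebridge gets 15 under Webster and 16 under Hamilton.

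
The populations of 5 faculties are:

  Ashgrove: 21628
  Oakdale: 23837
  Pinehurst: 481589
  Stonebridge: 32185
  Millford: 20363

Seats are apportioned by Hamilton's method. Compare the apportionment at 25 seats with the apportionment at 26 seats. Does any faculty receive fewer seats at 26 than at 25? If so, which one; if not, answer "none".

none

At 25 seats: Ashgrove 1, Oakdale 1, Pinehurst 21, Stonebridge 1, Millford 1.
At 26 seats: Ashgrove 1, Oakdale 1, Pinehurst 22, Stonebridge 1, Millford 1.
No faculty's allocation decreased.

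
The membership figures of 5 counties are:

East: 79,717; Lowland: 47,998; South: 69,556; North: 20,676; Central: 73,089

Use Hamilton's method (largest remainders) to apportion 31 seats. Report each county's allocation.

East 9, Lowland 5, South 7, North 2, Central 8

Total 291036; standard divisor 291036/31 ≈ 9388.258.
Standard quotas: East 8.4911, Lowland 5.1126, South 7.4088, North 2.2023, Central 7.7852.
Lower quotas: East 8, Lowland 5, South 7, North 2, Central 7 (sum 29, leaving 2 seats).
Remainders in descending order: Central 0.7852, East 0.4911, South 0.4088, North 0.2023, Lowland 0.1126.
The surplus seats go to Central, East.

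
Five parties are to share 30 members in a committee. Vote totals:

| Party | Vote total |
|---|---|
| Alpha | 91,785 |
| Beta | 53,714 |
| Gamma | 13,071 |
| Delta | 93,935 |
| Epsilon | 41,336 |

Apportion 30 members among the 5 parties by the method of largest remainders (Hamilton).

Alpha 9; Beta 6; Gamma 1; Delta 10; Epsilon 4

Total 293841; standard divisor 293841/30 ≈ 9794.7.
Standard quotas: Alpha 9.3709, Beta 5.4840, Gamma 1.3345, Delta 9.5904, Epsilon 4.2202.
Lower quotas: Alpha 9, Beta 5, Gamma 1, Delta 9, Epsilon 4 (sum 28, leaving 2 seats).
Remainders in descending order: Delta 0.5904, Beta 0.4840, Alpha 0.3709, Gamma 0.3345, Epsilon 0.2202.
Largest remainders: Delta, Beta receive the extra seats.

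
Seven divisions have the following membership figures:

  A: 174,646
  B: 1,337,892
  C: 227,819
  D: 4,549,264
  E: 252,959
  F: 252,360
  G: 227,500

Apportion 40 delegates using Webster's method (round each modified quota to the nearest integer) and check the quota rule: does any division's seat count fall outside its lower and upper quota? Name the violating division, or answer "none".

D

Standard quotas: A 0.995, B 7.621, C 1.298, D 25.913, E 1.441, F 1.437, G 1.296.
Webster allocation: A 1, B 8, C 1, D 27, E 1, F 1, G 1.
D has quota 25.913 (lower 25, upper 26) but receives 27 — outside the quota interval.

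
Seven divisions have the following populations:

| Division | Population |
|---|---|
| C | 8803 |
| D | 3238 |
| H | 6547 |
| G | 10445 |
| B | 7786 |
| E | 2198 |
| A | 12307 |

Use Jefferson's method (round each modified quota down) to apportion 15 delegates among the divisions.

C 3; D 1; H 2; G 3; B 2; E 0; A 4

Standard divisor 51324/15 ≈ 3421.6; standard quotas: C 2.573, D 0.946, H 1.913, G 3.053, B 2.276, E 0.642, A 3.597.
Rounding down gives 2, 0, 1, 3, 2, 0, 3 = 11 seats, so the divisor must be adjusted.
With modified divisor 2800: modified quotas C 3.144, D 1.156, H 2.338, G 3.730, B 2.781, E 0.785, A 4.395.
Rounding down: C 3, D 1, H 2, G 3, B 2, E 0, A 4 (total 15).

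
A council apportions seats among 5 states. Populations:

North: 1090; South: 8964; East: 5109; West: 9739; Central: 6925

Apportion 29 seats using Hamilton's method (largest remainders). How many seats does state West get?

Total 31827; standard divisor 31827/29 ≈ 1097.483.
Standard quotas: North 0.9932, South 8.1678, East 4.6552, West 8.8739, Central 6.3099.
Lower quotas: North 0, South 8, East 4, West 8, Central 6 (sum 26, leaving 3 seats).
Remainders in descending order: North 0.9932, West 0.8739, East 0.6552, Central 0.3099, South 0.1678.
Largest remainders: North, West, East receive the extra seats.
West receives 9.

9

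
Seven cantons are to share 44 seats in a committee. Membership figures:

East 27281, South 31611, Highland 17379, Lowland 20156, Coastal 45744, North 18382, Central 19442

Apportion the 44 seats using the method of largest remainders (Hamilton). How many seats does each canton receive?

The standard divisor is 179995/44 ≈ 4090.795.
Standard quotas: East 6.6689, South 7.7273, Highland 4.2483, Lowland 4.9272, Coastal 11.1822, North 4.4935, Central 4.7526.
Lower quotas: East 6, South 7, Highland 4, Lowland 4, Coastal 11, North 4, Central 4 (sum 40, leaving 4 seats).
Remainders in descending order: Lowland 0.9272, Central 0.7526, South 0.7273, East 0.6689, North 0.4935, Highland 0.2483, Coastal 0.1822.
The surplus seats go to Lowland, Central, South, East.

East: 7, South: 8, Highland: 4, Lowland: 5, Coastal: 11, North: 4, Central: 5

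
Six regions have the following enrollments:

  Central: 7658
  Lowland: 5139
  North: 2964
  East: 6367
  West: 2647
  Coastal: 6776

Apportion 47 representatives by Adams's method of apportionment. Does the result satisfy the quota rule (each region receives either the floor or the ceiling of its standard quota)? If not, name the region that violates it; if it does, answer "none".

Standard quotas: Central 11.408, Lowland 7.655, North 4.415, East 9.485, West 3.943, Coastal 10.094.
Adams allocation: Central 11, Lowland 8, North 5, East 9, West 4, Coastal 10.
Every allocation lies between the lower and upper quota.

none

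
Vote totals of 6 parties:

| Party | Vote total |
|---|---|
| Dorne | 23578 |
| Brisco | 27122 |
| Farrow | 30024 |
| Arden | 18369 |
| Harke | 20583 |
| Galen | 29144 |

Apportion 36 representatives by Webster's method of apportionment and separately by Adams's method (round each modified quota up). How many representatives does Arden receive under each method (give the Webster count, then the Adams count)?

4 and 5

Webster: Dorne 6, Brisco 7, Farrow 7, Arden 4, Harke 5, Galen 7.
Adams: Dorne 6, Brisco 6, Farrow 7, Arden 5, Harke 5, Galen 7.
Arden gets 4 under Webster and 5 under Adams.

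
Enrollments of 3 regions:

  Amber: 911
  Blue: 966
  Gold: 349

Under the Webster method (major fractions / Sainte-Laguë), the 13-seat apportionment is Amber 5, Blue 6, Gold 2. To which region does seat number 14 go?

Priority for the next seat is population ÷ (current seats + 0.5).
Priorities: Amber 165.636, Blue 148.615, Gold 139.600.
Highest priority: Amber.

Amber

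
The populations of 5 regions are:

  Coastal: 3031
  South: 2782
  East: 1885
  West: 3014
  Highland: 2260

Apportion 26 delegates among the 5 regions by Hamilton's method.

Coastal=6; South=6; East=4; West=6; Highland=4

Total 12972; standard divisor 12972/26 ≈ 498.923.
Standard quotas: Coastal 6.075, South 5.576, East 3.778, West 6.041, Highland 4.530.
Lower quotas: Coastal 6, South 5, East 3, West 6, Highland 4 (sum 24, leaving 2 seats).
Remainders in descending order: East 0.778, South 0.576, Highland 0.530, Coastal 0.075, West 0.041.
The surplus seats go to East, South.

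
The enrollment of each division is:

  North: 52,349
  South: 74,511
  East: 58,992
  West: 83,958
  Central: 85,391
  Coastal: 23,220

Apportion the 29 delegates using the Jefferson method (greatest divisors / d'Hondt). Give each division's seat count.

Standard divisor 378421/29 ≈ 13049; standard quotas: North 4.012, South 5.710, East 4.521, West 6.434, Central 6.544, Coastal 1.779.
Rounding down gives 4, 5, 4, 6, 6, 1 = 26 seats, so the divisor must be adjusted.
With modified divisor 11900: modified quotas North 4.399, South 6.261, East 4.957, West 7.055, Central 7.176, Coastal 1.951.
Rounding down: North 4, South 6, East 4, West 7, Central 7, Coastal 1 (total 29).

North: 4, South: 6, East: 4, West: 7, Central: 7, Coastal: 1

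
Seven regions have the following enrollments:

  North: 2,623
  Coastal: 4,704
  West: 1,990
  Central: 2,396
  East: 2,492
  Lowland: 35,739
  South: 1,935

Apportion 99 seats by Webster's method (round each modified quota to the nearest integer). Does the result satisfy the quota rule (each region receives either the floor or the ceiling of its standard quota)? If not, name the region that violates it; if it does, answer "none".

Standard quotas: North 5.005, Coastal 8.977, West 3.797, Central 4.572, East 4.755, Lowland 68.200, South 3.693.
Webster allocation: North 5, Coastal 9, West 4, Central 5, East 5, Lowland 67, South 4.
Lowland has quota 68.200 (lower 68, upper 69) but receives 67 — outside the quota interval.

Lowland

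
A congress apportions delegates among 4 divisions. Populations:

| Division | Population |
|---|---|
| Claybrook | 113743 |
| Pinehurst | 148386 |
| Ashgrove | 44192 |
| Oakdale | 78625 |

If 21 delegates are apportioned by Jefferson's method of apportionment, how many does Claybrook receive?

6

Standard divisor 384946/21 ≈ 18330.762; standard quotas: Claybrook 6.205, Pinehurst 8.095, Ashgrove 2.411, Oakdale 4.289.
Rounding down gives 6, 8, 2, 4 = 20 seats, so the divisor must be adjusted.
With modified divisor 16400: modified quotas Claybrook 6.936, Pinehurst 9.048, Ashgrove 2.695, Oakdale 4.794.
Rounding down: Claybrook 6, Pinehurst 9, Ashgrove 2, Oakdale 4 (total 21).
Claybrook receives 6.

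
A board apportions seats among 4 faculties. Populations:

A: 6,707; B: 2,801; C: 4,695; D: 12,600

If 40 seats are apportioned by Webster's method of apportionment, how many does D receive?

19

Standard divisor 26803/40 ≈ 670.075; standard quotas: A 10.009, B 4.180, C 7.007, D 18.804.
Rounding to the nearest integer gives A 10, B 4, C 7, D 19 — total 40, matching the house size, so no adjustment is needed.
D receives 19.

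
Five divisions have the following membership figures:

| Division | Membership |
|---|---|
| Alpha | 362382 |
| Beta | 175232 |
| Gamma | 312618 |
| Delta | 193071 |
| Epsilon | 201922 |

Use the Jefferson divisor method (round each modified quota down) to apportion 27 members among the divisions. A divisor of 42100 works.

With modified divisor 42100: modified quotas Alpha 8.608, Beta 4.162, Gamma 7.426, Delta 4.586, Epsilon 4.796.
Rounding down: Alpha 8, Beta 4, Gamma 7, Delta 4, Epsilon 4 (total 27).

Alpha: 8; Beta: 4; Gamma: 7; Delta: 4; Epsilon: 4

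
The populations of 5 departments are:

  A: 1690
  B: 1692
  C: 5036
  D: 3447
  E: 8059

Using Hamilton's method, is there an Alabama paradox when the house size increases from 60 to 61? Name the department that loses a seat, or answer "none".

none

At 60 seats: A 5, B 5, C 15, D 11, E 24.
At 61 seats: A 5, B 5, C 15, D 11, E 25.
No department's allocation decreased.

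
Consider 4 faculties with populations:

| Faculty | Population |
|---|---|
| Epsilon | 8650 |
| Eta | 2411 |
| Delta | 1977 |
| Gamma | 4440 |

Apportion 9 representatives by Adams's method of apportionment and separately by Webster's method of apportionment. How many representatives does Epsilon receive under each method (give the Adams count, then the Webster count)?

Adams: Epsilon 4, Eta 2, Delta 1, Gamma 2.
Webster: Epsilon 5, Eta 1, Delta 1, Gamma 2.
Epsilon gets 4 under Adams and 5 under Webster.

4 and 5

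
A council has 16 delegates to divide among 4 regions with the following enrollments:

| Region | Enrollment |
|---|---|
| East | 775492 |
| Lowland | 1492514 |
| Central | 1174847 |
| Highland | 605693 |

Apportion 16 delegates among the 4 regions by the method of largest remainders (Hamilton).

East=3; Lowland=6; Central=5; Highland=2

Total 4048546; standard divisor 4048546/16 ≈ 253034.125.
Standard quotas: East 3.0648, Lowland 5.8985, Central 4.6430, Highland 2.3937.
Lower quotas: East 3, Lowland 5, Central 4, Highland 2 (sum 14, leaving 2 seats).
Remainders in descending order: Lowland 0.8985, Central 0.6430, Highland 0.3937, East 0.0648.
The surplus seats go to Lowland, Central.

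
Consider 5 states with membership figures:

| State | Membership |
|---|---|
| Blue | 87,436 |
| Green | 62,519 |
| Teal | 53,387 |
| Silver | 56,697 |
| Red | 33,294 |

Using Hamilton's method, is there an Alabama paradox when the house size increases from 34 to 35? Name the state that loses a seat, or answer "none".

At 34 seats: Blue 10, Green 7, Teal 6, Silver 7, Red 4.
At 35 seats: Blue 10, Green 8, Teal 6, Silver 7, Red 4.
No state's allocation decreased.

none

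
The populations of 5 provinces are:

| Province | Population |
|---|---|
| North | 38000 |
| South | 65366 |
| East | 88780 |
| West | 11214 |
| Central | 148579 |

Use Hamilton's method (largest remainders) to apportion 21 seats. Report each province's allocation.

North 2, South 4, East 5, West 1, Central 9

Total 351939; standard divisor 351939/21 = 16759.
Standard quotas: North 2.2674, South 3.9004, East 5.2975, West 0.6691, Central 8.8656.
Lower quotas: North 2, South 3, East 5, West 0, Central 8 (sum 18, leaving 3 seats).
Remainders in descending order: South 0.9004, Central 0.8656, West 0.6691, East 0.2975, North 0.2674.
Largest remainders: South, Central, West receive the extra seats.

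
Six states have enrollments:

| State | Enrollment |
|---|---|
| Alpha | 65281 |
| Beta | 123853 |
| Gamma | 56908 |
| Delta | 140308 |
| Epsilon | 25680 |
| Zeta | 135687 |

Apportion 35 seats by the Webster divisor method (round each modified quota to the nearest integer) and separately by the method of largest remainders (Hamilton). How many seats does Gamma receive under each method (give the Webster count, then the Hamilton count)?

Webster: Alpha 4, Beta 8, Gamma 4, Delta 9, Epsilon 2, Zeta 8.
Hamilton: Alpha 4, Beta 8, Gamma 3, Delta 9, Epsilon 2, Zeta 9.
Gamma gets 4 under Webster and 3 under Hamilton.

4 and 3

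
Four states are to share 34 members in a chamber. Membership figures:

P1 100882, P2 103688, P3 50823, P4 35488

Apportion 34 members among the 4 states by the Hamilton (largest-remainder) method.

P1 12, P2 12, P3 6, P4 4

Standard divisor: 290881 ÷ 34 ≈ 8555.324.
Standard quotas: P1 11.7917, P2 12.1197, P3 5.9405, P4 4.1481.
Lower quotas: P1 11, P2 12, P3 5, P4 4 (sum 32, leaving 2 seats).
Remainders in descending order: P3 0.9405, P1 0.7917, P4 0.1481, P2 0.1197.
The surplus seats go to P3, P1.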